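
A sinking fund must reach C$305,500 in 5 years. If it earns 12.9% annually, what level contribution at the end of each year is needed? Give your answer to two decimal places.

C$47,236.76

FV-annuity factor = 6.467420; PMT = 305500 / 6.467420 = 47,236.7625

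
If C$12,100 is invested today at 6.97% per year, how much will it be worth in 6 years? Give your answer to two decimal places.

FV = 12,100 × (1 + 0.0697)^6 = 18,128.3111

C$18,128.31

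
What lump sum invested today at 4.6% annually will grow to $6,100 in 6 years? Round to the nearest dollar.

PV = FV·(1+i)^(−n) = 6,100 × 0.763501 = 4,657.3591

$4,657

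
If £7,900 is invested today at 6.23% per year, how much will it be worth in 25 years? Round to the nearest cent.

7,900 × (1+0.0623)^25 = 7,900 × 4.530848 = 35,793.7028

£35,793.70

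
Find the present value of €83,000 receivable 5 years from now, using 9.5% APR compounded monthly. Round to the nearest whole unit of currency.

€51,713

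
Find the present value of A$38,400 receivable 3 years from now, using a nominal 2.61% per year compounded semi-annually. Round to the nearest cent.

i = 0.0261/2 = 0.01305 per half-year; n = 3·2 = 6.
Discount factor = (1+0.01305)^(−6) = 0.925155; PV = 38,400 × 0.925155 = 35,525.9695

A$35,525.97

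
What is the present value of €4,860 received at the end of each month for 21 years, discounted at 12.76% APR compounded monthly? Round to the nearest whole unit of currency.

Periodic rate i = 0.1276/12 = 0.0106333; n = 21 × 12 = 252 periods.
Annuity factor a(252|0.0106333) = 87.501462; PV = 4860 × 87.501462 = 425,257.1056

€425,257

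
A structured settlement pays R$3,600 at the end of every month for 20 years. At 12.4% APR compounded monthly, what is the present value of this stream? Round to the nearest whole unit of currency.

Periodic rate i = 0.124/12 = 0.0103333; n = 20 × 12 = 240 periods.
PV = PMT · [1 − (1+i)^(−n)] / i = 3600 · 88.566220 = 318,838.3908

R$318,838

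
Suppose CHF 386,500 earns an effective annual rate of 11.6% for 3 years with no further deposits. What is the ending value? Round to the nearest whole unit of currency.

CHF 537,208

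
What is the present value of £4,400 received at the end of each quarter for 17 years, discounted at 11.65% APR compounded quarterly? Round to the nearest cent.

£129,626.58

With 4 periods per year: i = 0.029125, n = 68.
PV = 4400 × [1 − (1+0.029125)^(−68)] / 0.029125 = 4400 × 29.460587 = 129,626.5807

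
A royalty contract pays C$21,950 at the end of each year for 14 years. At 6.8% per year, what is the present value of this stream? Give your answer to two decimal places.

Annuity factor a(14|0.068) = 8.851332; PV = 21950 × 8.851332 = 194,286.7362

C$194,286.74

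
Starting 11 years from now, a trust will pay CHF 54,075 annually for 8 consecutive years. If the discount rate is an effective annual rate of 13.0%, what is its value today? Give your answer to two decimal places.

PV at t=10 (ordinary 8-year annuity): 54075 × a(8|0.13) = 54075 × 4.798770 = 259,493.5037
PV₀ = 259,493.5037 / (1+0.13)^10 = 259,493.5037 / 3.394567 = 76,443.7626

CHF 76,443.76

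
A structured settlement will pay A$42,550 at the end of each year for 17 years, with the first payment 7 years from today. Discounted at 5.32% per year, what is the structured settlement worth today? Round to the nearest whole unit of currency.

Value one period before first payment (t=6): 42550 × [1 − (1+0.0532)^(−17)] / 0.0532 = 42550 × 11.009388 = 468,449.4411
Discount back 6 years: 468,449.4411 × (1+0.0532)^(−6) = 468,449.4411 × 0.732715 = 343,239.7860

A$343,240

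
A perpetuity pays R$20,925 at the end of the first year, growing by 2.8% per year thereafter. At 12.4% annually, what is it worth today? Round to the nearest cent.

R$217,968.75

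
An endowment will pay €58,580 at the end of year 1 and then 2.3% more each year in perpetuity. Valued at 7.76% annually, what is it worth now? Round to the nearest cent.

PV = D₁/(r − g) = 58580/(0.0776 − 0.023) = 1,072,893.7729

€1,072,893.77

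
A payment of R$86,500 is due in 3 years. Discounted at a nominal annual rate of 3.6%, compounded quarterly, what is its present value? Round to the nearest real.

With 4 periods per year: i = 0.009, n = 12.
PV = FV·(1+i)^(−n) = 86,500 × 0.898061 = 77,682.3066

R$77,682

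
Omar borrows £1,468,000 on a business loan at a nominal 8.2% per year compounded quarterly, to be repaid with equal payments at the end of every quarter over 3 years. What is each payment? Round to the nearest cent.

£139,240.10

Periodic rate i = 0.082/4 = 0.0205; n = 3 × 4 = 12 periods.
Annuity-PV factor = 10.542940; PMT = 1.468e+06 / 10.542940 = 139,240.0951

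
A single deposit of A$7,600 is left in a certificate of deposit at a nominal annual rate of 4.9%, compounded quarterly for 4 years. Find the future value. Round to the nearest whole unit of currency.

A$9,235

Periodic rate i = 0.049/4 = 0.01225; n = 4 × 4 = 16 periods.
FV = PV·(1+i)^n = 7,600 × 1.215079 = 9,234.6015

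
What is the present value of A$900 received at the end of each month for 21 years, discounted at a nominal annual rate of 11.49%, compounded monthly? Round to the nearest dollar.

A$85,480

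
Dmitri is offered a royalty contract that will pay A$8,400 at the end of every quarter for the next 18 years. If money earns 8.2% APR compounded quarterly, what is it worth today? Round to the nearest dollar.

i = 0.082/4 = 0.0205 per quarter; n = 18·4 = 72.
PV = PMT · [1 − (1+i)^(−n)] / i = 8400 · 37.464057 = 314,698.0755

A$314,698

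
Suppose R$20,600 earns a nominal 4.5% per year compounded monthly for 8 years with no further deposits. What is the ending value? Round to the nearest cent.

Periodic rate i = 0.045/12 = 0.00375; n = 8 × 12 = 96 periods.
20,600 × (1+0.00375)^96 = 20,600 × 1.432365 = 29,506.7119

R$29,506.71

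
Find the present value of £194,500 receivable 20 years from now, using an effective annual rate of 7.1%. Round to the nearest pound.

£49,332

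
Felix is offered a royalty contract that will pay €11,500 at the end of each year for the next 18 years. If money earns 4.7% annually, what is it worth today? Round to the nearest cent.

PV = 11500 × [1 − (1+0.047)^(−18)] / 0.047 = 11500 × 11.968478 = 137,637.4961

€137,637.50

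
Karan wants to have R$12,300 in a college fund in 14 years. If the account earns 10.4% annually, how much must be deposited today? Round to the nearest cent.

PV = 12,300 / (1 + 0.104)^14 = 12,300 / 3.995462 = 3,078.4924

R$3,078.49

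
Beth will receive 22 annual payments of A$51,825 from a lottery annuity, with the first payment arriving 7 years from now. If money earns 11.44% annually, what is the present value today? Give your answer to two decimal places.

A$214,693.94

Value one period before first payment (t=6): 51825 × [1 − (1+0.1144)^(−22)] / 0.1144 = 51825 × 7.934637 = 411,212.5840
PV₀ = 411,212.5840 / (1+0.1144)^6 = 411,212.5840 / 1.915343 = 214,693.9350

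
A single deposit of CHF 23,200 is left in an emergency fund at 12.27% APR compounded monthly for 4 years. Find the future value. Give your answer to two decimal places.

CHF 37,805.71

Periodic rate i = 0.1227/12 = 0.010225; n = 4 × 12 = 48 periods.
FV = PV·(1+i)^n = 23,200 × 1.629556 = 37,805.7058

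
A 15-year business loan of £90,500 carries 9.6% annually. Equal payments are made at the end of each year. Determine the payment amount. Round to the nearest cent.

£11,627.99

PMT = 90500 / ( [1 − (1+0.096)^(−15)] / 0.096 ) = 90500 / 7.782941 = 11,627.9944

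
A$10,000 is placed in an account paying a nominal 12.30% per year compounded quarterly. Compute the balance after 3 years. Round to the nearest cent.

i = 0.123/4 = 0.03075 per quarter; n = 3·4 = 12.
FV = PV·(1+i)^n = 10,000 × 1.438269 = 14,382.6901

A$14,382.69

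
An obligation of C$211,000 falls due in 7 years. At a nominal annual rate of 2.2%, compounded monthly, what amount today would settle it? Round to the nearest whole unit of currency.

C$180,910

i = 0.022/12 = 0.00183333 per month; n = 7·12 = 84.
PV = 211,000 / (1 + 0.00183333)^84 = 211,000 / 1.166326 = 180,909.9019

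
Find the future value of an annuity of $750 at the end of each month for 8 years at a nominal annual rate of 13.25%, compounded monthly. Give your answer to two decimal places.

i = 0.1325/12 = 0.0110417 per month; n = 8·12 = 96.
FV = PMT · [(1+i)^n − 1] / i = 750 · 169.326941 = 126,995.2054

$126,995.21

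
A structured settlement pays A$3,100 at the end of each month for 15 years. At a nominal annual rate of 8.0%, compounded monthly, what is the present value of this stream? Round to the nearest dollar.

A$324,386

i = 0.08/12 = 0.00666667 per month; n = 15·12 = 180.
PV = 3100 × [1 − (1+0.00666667)^(−180)] / 0.00666667 = 3100 × 104.640592 = 324,385.8357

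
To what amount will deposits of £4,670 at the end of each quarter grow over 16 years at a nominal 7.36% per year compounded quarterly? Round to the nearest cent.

£561,417.97

With 4 periods per year: i = 0.0184, n = 64.
FV = 4670 × [(1+0.0184)^64 − 1] / 0.0184 = 4670 × 120.217980 = 561,417.9668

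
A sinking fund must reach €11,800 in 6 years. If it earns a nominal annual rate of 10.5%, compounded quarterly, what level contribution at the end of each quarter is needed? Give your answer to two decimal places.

€359.17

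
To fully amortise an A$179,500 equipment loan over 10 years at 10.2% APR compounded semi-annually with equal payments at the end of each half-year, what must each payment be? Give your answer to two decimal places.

A$14,525.92

With 2 periods per year: i = 0.051, n = 20.
PMT = 179500 / ( [1 − (1+0.051)^(−20)] / 0.051 ) = 179500 / 12.357217 = 14,525.9242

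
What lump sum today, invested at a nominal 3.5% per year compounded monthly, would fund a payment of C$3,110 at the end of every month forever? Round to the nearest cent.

C$1,066,285.71

Periodic rate i = 0.035/12 = 0.00291667.
PV = PMT / i = 3110 / 0.00291667 = 1,066,285.7143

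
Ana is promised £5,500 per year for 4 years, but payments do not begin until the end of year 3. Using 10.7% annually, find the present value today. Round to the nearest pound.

£14,014

Value one period before first payment (t=2): 5500 × [1 − (1+0.107)^(−4)] / 0.107 = 5500 × 3.122423 = 17,173.3250
Discount back 2 years: 17,173.3250 × (1+0.107)^(−2) = 17,173.3250 × 0.816027 = 14,013.9043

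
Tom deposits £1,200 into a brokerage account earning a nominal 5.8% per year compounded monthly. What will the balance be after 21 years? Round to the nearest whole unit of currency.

With 12 periods per year: i = 0.00483333, n = 252.
FV = 1,200 × (1 + 0.00483333)^252 = 4,044.6196

£4,045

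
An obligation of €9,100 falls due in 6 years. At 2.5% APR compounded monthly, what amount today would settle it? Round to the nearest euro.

i = 0.025/12 = 0.00208333 per month; n = 6·12 = 72.
PV = FV·(1+i)^(−n) = 9,100 × 0.860842 = 7,833.6648

€7,834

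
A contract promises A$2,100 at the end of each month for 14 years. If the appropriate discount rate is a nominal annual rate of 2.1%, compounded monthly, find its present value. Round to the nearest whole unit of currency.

i = 0.021/12 = 0.00175 per month; n = 14·12 = 168.
Annuity factor a(168|0.00175) = 145.446849; PV = 2100 × 145.446849 = 305,438.3819

A$305,438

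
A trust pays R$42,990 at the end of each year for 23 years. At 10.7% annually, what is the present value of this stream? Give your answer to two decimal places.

Annuity factor a(23|0.107) = 8.443764; PV = 42990 × 8.443764 = 362,997.4348

R$362,997.43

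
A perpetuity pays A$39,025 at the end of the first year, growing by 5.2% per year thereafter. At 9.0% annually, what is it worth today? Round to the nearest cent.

A$1,026,973.68

PV = D₁/(r − g) = 39025/(0.09 − 0.052) = 1,026,973.6842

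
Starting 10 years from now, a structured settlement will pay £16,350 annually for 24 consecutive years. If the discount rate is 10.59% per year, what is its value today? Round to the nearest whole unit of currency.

£56,827

PV at t=9 (ordinary 24-year annuity): 16350 × a(24|0.1059) = 16350 × 8.599685 = 140,604.8419
Discount back 9 years: 140,604.8419 × (1+0.1059)^(−9) = 140,604.8419 × 0.404164 = 56,827.3696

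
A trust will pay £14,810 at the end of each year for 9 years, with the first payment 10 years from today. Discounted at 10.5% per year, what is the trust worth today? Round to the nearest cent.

PV at t=9 (ordinary 9-year annuity): 14810 × a(9|0.105) = 14810 × 5.646324 = 83,622.0566
PV₀ = 83,622.0566 / (1+0.105)^9 = 83,622.0566 / 2.456182 = 34,045.5490

£34,045.55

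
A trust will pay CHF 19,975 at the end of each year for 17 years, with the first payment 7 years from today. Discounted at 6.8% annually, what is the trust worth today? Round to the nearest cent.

CHF 133,257.37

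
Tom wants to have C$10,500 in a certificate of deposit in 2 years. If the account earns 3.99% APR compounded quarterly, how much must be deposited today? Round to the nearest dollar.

Periodic rate i = 0.0399/4 = 0.009975; n = 2 × 4 = 8 periods.
PV = FV·(1+i)^(−n) = 10,500 × 0.923666 = 9,698.4942

C$9,698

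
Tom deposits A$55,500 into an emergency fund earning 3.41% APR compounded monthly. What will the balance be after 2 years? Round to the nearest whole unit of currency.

A$59,411

With 12 periods per year: i = 0.00284167, n = 24.
FV = 55,500 × (1 + 0.00284167)^24 = 59,411.4105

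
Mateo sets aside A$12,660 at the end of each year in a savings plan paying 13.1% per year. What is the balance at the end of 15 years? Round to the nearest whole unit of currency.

A$515,852

FV = 12660 × [(1+0.131)^15 − 1] / 0.131 = 12660 × 40.746625 = 515,852.2783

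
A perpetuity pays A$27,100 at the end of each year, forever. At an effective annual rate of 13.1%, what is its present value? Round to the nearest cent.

A$206,870.23

PV = PMT / i = 27100 / 0.131 = 206,870.2290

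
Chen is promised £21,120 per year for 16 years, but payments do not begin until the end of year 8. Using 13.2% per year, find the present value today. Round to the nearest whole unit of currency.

PV at t=7 (ordinary 16-year annuity): 21120 × a(16|0.132) = 21120 × 6.533720 = 137,992.1735
Discount back 7 years: 137,992.1735 × (1+0.132)^(−7) = 137,992.1735 × 0.419831 = 57,933.4601

£57,933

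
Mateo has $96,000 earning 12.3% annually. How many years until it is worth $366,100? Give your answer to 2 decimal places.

(1+i)^n = 366100/96000 = 3.81354, so n = ln 3.81354 / ln 1.123 = 11.5389 years

11.54 years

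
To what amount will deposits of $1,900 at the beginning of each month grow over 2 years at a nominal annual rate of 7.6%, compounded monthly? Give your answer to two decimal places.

With 12 periods per year: i = 0.00633333, n = 24.
Accumulation factor s(24|0.00633333) × (1+i) = 25.995556; FV = 1900 × 25.995556 = 49,391.5572
Payments are at the start of each period, so multiply by (1+i).

$49,391.56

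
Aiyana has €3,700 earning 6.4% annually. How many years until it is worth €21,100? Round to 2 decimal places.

28.06 years

(1+i)^n = 21100/3700 = 5.70270, so n = ln 5.70270 / ln 1.064 = 28.0637 years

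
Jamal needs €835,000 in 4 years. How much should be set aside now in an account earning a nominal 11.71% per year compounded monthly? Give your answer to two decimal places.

i = 0.1171/12 = 0.00975833 per month; n = 4·12 = 48.
Discount factor = (1+0.00975833)^(−48) = 0.627426; PV = 835,000 × 0.627426 = 523,900.8069

€523,900.81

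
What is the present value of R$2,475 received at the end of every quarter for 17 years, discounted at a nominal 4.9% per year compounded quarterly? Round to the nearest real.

With 4 periods per year: i = 0.01225, n = 68.
PV = PMT · [1 − (1+i)^(−n)] / i = 2475 · 45.963360 = 113,759.3161

R$113,759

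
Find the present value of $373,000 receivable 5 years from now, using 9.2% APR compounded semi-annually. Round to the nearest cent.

With 2 periods per year: i = 0.046, n = 10.
PV = FV·(1+i)^(−n) = 373,000 × 0.637798 = 237,898.6549

$237,898.65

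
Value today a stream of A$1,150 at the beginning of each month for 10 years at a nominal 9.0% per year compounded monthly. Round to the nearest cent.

With 12 periods per year: i = 0.0075, n = 120.
Annuity factor a(120|0.0075) × (1+i) = 79.533755; PV = 1150 × 79.533755 = 91,463.8187
(annuity-due: payments at period start, so ×(1+i).)

A$91,463.82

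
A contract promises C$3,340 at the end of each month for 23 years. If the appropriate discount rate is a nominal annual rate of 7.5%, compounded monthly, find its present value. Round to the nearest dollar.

C$438,672

Periodic rate i = 0.075/12 = 0.00625; n = 23 × 12 = 276 periods.
Annuity factor a(276|0.00625) = 131.338863; PV = 3340 × 131.338863 = 438,671.8033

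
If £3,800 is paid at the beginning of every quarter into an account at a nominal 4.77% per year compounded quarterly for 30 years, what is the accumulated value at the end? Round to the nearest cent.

With 4 periods per year: i = 0.011925, n = 120.
Accumulation factor s(120|0.011925) × (1+i) = 267.099059; FV = 3800 × 267.099059 = 1,014,976.4256
(Beginning-of-period payments → annuity-due factor ×(1+i).)

£1,014,976.43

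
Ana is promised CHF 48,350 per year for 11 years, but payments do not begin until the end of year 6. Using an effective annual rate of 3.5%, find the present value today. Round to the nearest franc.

Value one period before first payment (t=5): 48350 × [1 − (1+0.035)^(−11)] / 0.035 = 48350 × 9.001551 = 435,224.9926
PV₀ = 435,224.9926 / (1+0.035)^5 = 435,224.9926 / 1.187686 = 366,447.7653

CHF 366,448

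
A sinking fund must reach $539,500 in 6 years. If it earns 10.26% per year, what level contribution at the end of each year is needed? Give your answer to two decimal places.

$69,465.80

PMT = 539500 / ( [(1+0.1026)^6 − 1] / 0.1026 ) = 539500 / 7.766412 = 69,465.7959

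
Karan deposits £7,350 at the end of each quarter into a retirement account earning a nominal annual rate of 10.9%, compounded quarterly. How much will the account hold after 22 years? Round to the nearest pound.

£2,603,847

Periodic rate i = 0.109/4 = 0.02725; n = 22 × 4 = 88 periods.
FV = PMT · [(1+i)^n − 1] / i = 7350 · 354.264878 = 2,603,846.8549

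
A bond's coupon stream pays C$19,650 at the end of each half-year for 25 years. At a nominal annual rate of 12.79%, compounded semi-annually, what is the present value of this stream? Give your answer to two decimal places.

With 2 periods per year: i = 0.06395, n = 50.
PV = PMT · [1 − (1+i)^(−n)] / i = 19650 · 14.932364 = 293,420.9457

C$293,420.95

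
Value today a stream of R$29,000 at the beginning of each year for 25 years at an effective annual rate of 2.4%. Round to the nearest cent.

R$553,440.90

PV = PMT · [1 − (1+i)^(−n)] / i × (1+i) = 29000 · 19.084169 = 553,440.9029
(Beginning-of-period payments → annuity-due factor ×(1+i).)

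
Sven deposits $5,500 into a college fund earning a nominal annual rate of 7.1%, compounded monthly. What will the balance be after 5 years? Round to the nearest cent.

$7,835.79

i = 0.071/12 = 0.00591667 per month; n = 5·12 = 60.
5,500 × (1+0.00591667)^60 = 5,500 × 1.424690 = 7,835.7924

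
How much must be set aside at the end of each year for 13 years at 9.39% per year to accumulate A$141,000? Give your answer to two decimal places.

PMT = 141000 / ( [(1+0.0939)^13 − 1] / 0.0939 ) = 141000 / 23.551742 = 5,986.8182

A$5,986.82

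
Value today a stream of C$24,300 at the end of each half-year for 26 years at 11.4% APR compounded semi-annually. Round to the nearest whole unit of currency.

With 2 periods per year: i = 0.057, n = 52.
PV = PMT · [1 − (1+i)^(−n)] / i = 24300 · 16.561601 = 402,446.9074

C$402,447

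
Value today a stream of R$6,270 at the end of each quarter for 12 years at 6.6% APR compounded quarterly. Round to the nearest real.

R$206,768

With 4 periods per year: i = 0.0165, n = 48.
PV = PMT · [1 − (1+i)^(−n)] / i = 6270 · 32.977283 = 206,767.5635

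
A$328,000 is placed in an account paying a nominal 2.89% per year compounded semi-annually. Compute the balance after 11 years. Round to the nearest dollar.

A$449,726

Periodic rate i = 0.0289/2 = 0.01445; n = 11 × 2 = 22 periods.
FV = 328,000 × (1 + 0.01445)^22 = 449,726.0726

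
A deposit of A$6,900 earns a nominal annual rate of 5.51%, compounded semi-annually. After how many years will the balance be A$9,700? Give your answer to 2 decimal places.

6.27 years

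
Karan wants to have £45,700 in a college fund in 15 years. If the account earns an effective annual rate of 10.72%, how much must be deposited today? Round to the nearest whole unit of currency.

Discount factor = (1+0.1072)^(−15) = 0.217075; PV = 45,700 × 0.217075 = 9,920.3054

£9,920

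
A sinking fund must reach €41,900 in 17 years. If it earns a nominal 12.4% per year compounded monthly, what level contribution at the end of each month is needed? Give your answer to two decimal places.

€60.61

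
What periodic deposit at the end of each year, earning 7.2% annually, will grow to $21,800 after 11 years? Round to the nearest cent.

PMT = 21800 / ( [(1+0.072)^11 − 1] / 0.072 ) = 21800 / 15.951889 = 1,366.6093

$1,366.61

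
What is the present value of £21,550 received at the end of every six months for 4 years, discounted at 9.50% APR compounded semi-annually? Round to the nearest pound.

£140,701

With 2 periods per year: i = 0.0475, n = 8.
PV = 21550 × [1 − (1+0.0475)^(−8)] / 0.0475 = 21550 × 6.529036 = 140,700.7329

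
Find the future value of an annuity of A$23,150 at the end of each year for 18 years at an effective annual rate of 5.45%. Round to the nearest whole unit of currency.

Accumulation factor s(18|0.0545) = 29.342989; FV = 23150 × 29.342989 = 679,290.1986

A$679,290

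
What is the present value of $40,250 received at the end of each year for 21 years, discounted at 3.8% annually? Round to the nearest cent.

Annuity factor a(21|0.038) = 14.291152; PV = 40250 × 14.291152 = 575,218.8816

$575,218.88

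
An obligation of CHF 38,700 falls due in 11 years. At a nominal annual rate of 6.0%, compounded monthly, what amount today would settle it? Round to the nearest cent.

CHF 20,035.07

With 12 periods per year: i = 0.005, n = 132.
PV = 38,700 / (1 + 0.005)^132 = 38,700 / 1.931613 = 20,035.0676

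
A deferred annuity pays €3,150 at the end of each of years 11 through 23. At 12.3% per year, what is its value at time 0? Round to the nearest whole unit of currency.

Value one period before first payment (t=10): 3150 × [1 − (1+0.123)^(−13)] / 0.123 = 3150 × 6.330556 = 19,941.2501
Discount back 10 years: 19,941.2501 × (1+0.123)^(−10) = 19,941.2501 × 0.313475 = 6,251.0766

€6,251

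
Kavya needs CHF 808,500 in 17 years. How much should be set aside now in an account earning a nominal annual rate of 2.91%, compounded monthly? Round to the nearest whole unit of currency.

Periodic rate i = 0.0291/12 = 0.002425; n = 17 × 12 = 204 periods.
Discount factor = (1+0.002425)^(−204) = 0.610119; PV = 808,500 × 0.610119 = 493,281.2681

CHF 493,281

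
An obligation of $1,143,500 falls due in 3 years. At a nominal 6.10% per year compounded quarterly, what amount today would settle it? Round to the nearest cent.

$953,586.71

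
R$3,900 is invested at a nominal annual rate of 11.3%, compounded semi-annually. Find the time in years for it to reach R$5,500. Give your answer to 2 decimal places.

Periodic rate i = 0.113/2 = 0.0565.
(1+i)^n = 5500/3900 = 1.41026, so n = ln 1.41026 / ln 1.0565 = 6.2548 half-years
= 6.2548/2 years

3.13 years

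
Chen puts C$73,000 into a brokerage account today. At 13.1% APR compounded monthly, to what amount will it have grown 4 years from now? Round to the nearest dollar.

With 12 periods per year: i = 0.0109167, n = 48.
FV = 73,000 × (1 + 0.0109167)^48 = 122,930.5942

C$122,931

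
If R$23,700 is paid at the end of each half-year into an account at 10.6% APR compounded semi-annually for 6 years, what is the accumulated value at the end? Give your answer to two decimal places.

R$383,852.97

Periodic rate i = 0.106/2 = 0.053; n = 6 × 2 = 12 periods.
FV = PMT · [(1+i)^n − 1] / i = 23700 · 16.196328 = 383,852.9721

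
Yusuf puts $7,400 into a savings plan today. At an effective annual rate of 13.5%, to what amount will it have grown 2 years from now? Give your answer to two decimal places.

FV = PV·(1+i)^n = 7,400 × 1.288225 = 9,532.8650

$9,532.86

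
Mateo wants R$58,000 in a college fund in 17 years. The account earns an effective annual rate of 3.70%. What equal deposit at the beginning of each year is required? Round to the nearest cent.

R$2,421.66

PMT = 58000 / ( [(1+0.037)^17 − 1] / 0.037 × (1+i) ) = 58000 / 23.950533 = 2,421.6580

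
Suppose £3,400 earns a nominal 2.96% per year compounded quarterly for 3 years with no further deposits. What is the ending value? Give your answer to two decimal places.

i = 0.0296/4 = 0.0074 per quarter; n = 3·4 = 12.
3,400 × (1+0.0074)^12 = 3,400 × 1.092505 = 3,714.5164

£3,714.52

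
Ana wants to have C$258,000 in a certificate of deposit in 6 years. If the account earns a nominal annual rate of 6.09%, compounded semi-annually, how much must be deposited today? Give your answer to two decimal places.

C$180,010.00

With 2 periods per year: i = 0.03045, n = 12.
PV = FV·(1+i)^(−n) = 258,000 × 0.697713 = 180,009.9963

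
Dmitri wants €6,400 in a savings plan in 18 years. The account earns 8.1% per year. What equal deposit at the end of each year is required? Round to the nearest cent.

PMT = 6400 / ( [(1+0.081)^18 − 1] / 0.081 ) = 6400 / 37.816625 = 169.2377

€169.24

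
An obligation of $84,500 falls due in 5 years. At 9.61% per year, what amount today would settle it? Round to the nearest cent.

$53,407.94

PV = 84,500 / (1 + 0.0961)^5 = 84,500 / 1.582162 = 53,407.9392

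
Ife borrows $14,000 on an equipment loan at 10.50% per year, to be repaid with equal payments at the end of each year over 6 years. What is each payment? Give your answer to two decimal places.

$3,261.75

PMT = 14000 / ( [1 − (1+0.105)^(−6)] / 0.105 ) = 14000 / 4.292179 = 3,261.7462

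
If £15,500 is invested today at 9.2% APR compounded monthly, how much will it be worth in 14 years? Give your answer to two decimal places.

With 12 periods per year: i = 0.00766667, n = 168.
FV = PV·(1+i)^n = 15,500 × 3.607762 = 55,920.3178

£55,920.32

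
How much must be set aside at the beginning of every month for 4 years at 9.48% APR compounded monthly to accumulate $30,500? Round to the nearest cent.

$520.90

i = 0.0948/12 = 0.0079 per month; n = 4·12 = 48.
FV-annuity factor × (1+i) = 58.552584; PMT = 30500 / 58.552584 = 520.8993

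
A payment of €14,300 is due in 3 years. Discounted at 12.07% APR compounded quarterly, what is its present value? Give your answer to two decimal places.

With 4 periods per year: i = 0.030175, n = 12.
PV = FV·(1+i)^(−n) = 14,300 × 0.699951 = 10,009.3059

€10,009.31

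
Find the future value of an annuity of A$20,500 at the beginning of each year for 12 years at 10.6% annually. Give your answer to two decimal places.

Accumulation factor s(12|0.106) × (1+i) = 24.521157; FV = 20500 × 24.521157 = 502,683.7137
(Beginning-of-period payments → annuity-due factor ×(1+i).)

A$502,683.71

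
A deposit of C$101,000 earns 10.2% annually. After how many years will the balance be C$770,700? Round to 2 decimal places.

20.92 years

n = ln(770700/101000) / ln(1+0.102) = ln(7.63069) / 0.097127 = 20.9230 years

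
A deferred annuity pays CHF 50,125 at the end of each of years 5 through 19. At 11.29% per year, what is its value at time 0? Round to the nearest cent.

CHF 231,255.60

Value one period before first payment (t=4): 50125 × [1 − (1+0.1129)^(−15)] / 0.1129 = 50125 × 7.077216 = 354,745.4474
Discount back 4 years: 354,745.4474 × (1+0.1129)^(−4) = 354,745.4474 × 0.651892 = 231,255.6015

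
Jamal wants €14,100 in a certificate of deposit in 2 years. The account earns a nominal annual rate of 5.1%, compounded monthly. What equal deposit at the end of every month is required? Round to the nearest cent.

Periodic rate i = 0.051/12 = 0.00425; n = 2 × 12 = 24 periods.
FV-annuity factor = 25.210388; PMT = 14100 / 25.210388 = 559.2933

€559.29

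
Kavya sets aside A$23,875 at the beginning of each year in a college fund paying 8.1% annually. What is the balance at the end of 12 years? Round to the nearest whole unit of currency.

A$492,692

Accumulation factor s(12|0.081) × (1+i) = 20.636326; FV = 23875 × 20.636326 = 492,692.2887
(Beginning-of-period payments → annuity-due factor ×(1+i).)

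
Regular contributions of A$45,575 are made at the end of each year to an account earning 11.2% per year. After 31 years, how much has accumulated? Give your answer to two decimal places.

Accumulation factor s(31|0.112) = 230.971503; FV = 45575 × 230.971503 = 10,526,526.2303

A$10,526,526.23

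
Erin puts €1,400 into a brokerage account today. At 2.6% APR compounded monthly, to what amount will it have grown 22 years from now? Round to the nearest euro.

€2,479

Periodic rate i = 0.026/12 = 0.00216667; n = 22 × 12 = 264 periods.
1,400 × (1+0.00216667)^264 = 1,400 × 1.770711 = 2,478.9956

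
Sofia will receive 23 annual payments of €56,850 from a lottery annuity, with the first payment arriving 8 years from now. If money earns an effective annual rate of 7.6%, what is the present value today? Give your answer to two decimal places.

€364,861.49

PV at t=7 (ordinary 23-year annuity): 56850 × a(23|0.076) = 56850 × 10.717252 = 609,275.7904
PV₀ = 609,275.7904 / (1+0.076)^7 = 609,275.7904 / 1.669882 = 364,861.4859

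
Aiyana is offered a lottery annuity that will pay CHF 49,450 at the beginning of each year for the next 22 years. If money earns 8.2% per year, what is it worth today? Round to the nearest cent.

CHF 537,264.96

PV = PMT · [1 − (1+i)^(−n)] / i × (1+i) = 49450 · 10.864812 = 537,264.9583
(annuity-due: payments at period start, so ×(1+i).)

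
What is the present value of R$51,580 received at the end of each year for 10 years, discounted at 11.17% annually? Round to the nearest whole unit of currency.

R$301,613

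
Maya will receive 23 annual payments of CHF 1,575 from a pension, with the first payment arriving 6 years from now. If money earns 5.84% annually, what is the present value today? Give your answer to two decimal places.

CHF 14,801.80

Value one period before first payment (t=5): 1575 × [1 − (1+0.0584)^(−23)] / 0.0584 = 1575 × 12.481973 = 19,659.1071
PV₀ = 19,659.1071 / (1+0.0584)^5 = 19,659.1071 / 1.328156 = 14,801.8034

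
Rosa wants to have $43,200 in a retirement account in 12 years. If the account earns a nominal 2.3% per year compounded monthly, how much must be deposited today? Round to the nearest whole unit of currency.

With 12 periods per year: i = 0.00191667, n = 144.
Discount factor = (1+0.00191667)^(−144) = 0.759013; PV = 43,200 × 0.759013 = 32,789.3792

$32,789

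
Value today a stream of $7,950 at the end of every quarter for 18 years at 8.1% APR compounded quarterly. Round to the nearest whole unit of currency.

$299,895

With 4 periods per year: i = 0.02025, n = 72.
PV = PMT · [1 − (1+i)^(−n)] / i = 7950 · 37.722690 = 299,895.3847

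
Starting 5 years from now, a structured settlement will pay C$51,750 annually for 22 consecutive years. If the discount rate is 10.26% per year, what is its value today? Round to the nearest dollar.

C$301,463

PV at t=4 (ordinary 22-year annuity): 51750 × a(22|0.1026) = 51750 × 8.609860 = 445,560.2445
Discount back 4 years: 445,560.2445 × (1+0.1026)^(−4) = 445,560.2445 × 0.676594 = 301,463.3223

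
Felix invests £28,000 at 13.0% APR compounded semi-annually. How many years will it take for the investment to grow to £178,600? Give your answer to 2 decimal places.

14.71 years

Periodic rate i = 0.13/2 = 0.065.
n = ln(178600/28000) / ln(1+0.065) = ln(6.37857) / 0.062975 = 29.4236 half-years
= 29.4236/2 years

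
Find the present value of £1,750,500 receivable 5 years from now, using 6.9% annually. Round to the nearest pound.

PV = FV·(1+i)^(−n) = 1,750,500 × 0.716327 = 1,253,930.8551

£1,253,931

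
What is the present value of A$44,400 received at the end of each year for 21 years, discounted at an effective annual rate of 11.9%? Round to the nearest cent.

Annuity factor a(21|0.119) = 7.610821; PV = 44400 × 7.610821 = 337,920.4652

A$337,920.47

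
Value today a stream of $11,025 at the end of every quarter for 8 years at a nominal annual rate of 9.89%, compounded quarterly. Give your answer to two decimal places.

With 4 periods per year: i = 0.024725, n = 32.
PV = 11025 × [1 − (1+0.024725)^(−32)] / 0.024725 = 11025 × 21.933928 = 241,821.5537

$241,821.55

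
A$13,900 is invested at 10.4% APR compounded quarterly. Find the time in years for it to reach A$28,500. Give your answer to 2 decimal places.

6.99 years

Periodic rate i = 0.104/4 = 0.026.
n = ln(28500/13900) / ln(1+0.026) = ln(2.05036) / 0.025668 = 27.9734 quarters
= 27.9734/4 years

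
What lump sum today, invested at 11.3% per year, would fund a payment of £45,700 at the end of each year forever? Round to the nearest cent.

£404,424.78

PV = C/r = 45700/0.113 = 404,424.7788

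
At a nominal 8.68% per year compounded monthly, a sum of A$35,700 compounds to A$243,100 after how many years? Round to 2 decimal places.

Periodic rate i = 0.0868/12 = 0.00723333.
n = ln(243100/35700) / ln(1+0.00723333) = ln(6.80952) / 0.007207 = 266.1638 months
= 266.1638/12 years

22.18 years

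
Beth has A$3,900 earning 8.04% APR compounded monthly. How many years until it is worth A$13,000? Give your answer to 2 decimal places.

Periodic rate i = 0.0804/12 = 0.0067.
(1+i)^n = 13000/3900 = 3.33333, so n = ln 3.33333 / ln 1.0067 = 180.2987 months
= 180.2987/12 years

15.02 years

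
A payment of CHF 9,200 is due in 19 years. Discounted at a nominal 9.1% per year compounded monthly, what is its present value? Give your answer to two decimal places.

CHF 1,643.33

Periodic rate i = 0.091/12 = 0.00758333; n = 19 × 12 = 228 periods.
PV = 9,200 / (1 + 0.00758333)^228 = 9,200 / 5.598379 = 1,643.3327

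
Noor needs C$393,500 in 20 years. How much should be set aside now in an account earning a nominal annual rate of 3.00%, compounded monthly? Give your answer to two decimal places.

C$216,119.14

With 12 periods per year: i = 0.0025, n = 240.
Discount factor = (1+0.0025)^(−240) = 0.549223; PV = 393,500 × 0.549223 = 216,119.1379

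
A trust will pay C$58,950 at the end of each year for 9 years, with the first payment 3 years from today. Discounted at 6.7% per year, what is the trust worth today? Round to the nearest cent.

PV at t=2 (ordinary 9-year annuity): 58950 × a(9|0.067) = 58950 × 6.599200 = 389,022.8568
Discount back 2 years: 389,022.8568 × (1+0.067)^(−2) = 389,022.8568 × 0.878357 = 341,701.0237

C$341,701.02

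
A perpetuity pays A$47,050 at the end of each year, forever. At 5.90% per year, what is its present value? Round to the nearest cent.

PV = PMT / i = 47050 / 0.059 = 797,457.6271

A$797,457.63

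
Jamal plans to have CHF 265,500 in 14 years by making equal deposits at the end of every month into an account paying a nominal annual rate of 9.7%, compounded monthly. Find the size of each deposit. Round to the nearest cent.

i = 0.097/12 = 0.00808333 per month; n = 14·12 = 168.
FV-annuity factor = 354.709979; PMT = 265500 / 354.709979 = 748.4988

CHF 748.50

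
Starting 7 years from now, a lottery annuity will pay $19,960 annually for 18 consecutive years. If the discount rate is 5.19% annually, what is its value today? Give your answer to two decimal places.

$169,703.35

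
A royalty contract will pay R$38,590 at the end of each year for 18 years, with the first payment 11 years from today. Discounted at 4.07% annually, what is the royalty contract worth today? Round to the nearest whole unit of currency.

Value one period before first payment (t=10): 38590 × [1 − (1+0.0407)^(−18)] / 0.0407 = 38590 × 12.587575 = 485,754.5205
PV₀ = 485,754.5205 / (1+0.0407)^10 = 485,754.5205 / 1.490238 = 325,957.7455

R$325,958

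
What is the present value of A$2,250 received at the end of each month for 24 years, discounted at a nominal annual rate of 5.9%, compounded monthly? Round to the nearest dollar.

A$346,183

With 12 periods per year: i = 0.00491667, n = 288.
PV = PMT · [1 − (1+i)^(−n)] / i = 2250 · 153.859059 = 346,182.8834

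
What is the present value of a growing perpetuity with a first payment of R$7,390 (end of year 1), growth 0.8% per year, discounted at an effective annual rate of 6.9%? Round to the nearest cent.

R$121,147.54

PV = D₁/(r − g) = 7390/(0.069 − 0.008) = 121,147.5410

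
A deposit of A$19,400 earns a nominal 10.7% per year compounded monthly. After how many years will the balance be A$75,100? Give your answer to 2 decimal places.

Periodic rate i = 0.107/12 = 0.00891667.
(1+i)^n = 75100/19400 = 3.87113, so n = ln 3.87113 / ln 1.00892 = 152.4755 months
= 152.4755/12 years

12.71 years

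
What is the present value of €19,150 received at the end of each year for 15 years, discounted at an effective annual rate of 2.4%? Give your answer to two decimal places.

PV = PMT · [1 − (1+i)^(−n)] / i = 19150 · 12.472949 = 238,856.9668

€238,856.97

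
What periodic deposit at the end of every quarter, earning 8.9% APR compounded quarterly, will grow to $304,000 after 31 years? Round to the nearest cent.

$472.55

With 4 periods per year: i = 0.02225, n = 124.
FV-annuity factor = 643.316558; PMT = 304000 / 643.316558 = 472.5512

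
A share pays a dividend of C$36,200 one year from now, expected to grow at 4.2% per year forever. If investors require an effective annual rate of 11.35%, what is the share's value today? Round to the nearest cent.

C$506,293.71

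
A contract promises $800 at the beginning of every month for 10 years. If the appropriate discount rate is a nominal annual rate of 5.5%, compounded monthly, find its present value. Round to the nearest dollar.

$74,053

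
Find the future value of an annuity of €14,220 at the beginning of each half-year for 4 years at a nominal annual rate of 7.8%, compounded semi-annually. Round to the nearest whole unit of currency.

With 2 periods per year: i = 0.039, n = 8.
FV = 14220 × [(1+0.039)^8 − 1] / 0.039 × (1+i) = 14220 × 9.539537 = 135,652.2217
Payments are at the start of each period, so multiply by (1+i).

€135,652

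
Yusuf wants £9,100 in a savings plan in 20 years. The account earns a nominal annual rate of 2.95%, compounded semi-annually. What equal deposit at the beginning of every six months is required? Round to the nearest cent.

£166.12

i = 0.0295/2 = 0.01475 per half-year; n = 20·2 = 40.
FV-annuity factor × (1+i) = 54.778054; PMT = 9100 / 54.778054 = 166.1249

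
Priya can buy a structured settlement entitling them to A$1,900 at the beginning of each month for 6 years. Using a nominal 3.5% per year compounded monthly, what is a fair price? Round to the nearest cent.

A$123,588.83

Periodic rate i = 0.035/12 = 0.00291667; n = 6 × 12 = 72 periods.
PV = 1900 × [1 − (1+0.00291667)^(−72)] / 0.00291667 × (1+i) = 1900 × 65.046753 = 123,588.8307
(annuity-due: payments at period start, so ×(1+i).)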